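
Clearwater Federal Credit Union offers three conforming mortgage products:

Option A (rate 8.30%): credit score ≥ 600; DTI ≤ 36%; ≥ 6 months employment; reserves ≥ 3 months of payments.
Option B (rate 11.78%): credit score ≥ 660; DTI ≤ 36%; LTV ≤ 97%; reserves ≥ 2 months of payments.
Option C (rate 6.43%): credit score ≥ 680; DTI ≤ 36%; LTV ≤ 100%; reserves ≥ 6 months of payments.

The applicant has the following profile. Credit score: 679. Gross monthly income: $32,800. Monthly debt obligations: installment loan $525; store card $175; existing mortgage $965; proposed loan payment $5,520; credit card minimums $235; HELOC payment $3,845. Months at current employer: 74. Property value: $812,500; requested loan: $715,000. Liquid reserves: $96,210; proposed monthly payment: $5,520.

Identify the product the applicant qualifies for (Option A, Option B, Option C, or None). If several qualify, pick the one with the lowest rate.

Total debts = (525 + 175 + 965 + 5,520 + 235 + 3,845) = 11,265; DTI = 11,265/32,800 = 34.3%.
LTV = 715,000/812,500 = 88%.
Reserves = 96,210/5,520 = 17.4 months.
Option A: score 679 ≥ 600; DTI 34.3% ≤ 36%; employment 74 ≥ 6 mo; reserves 17.4 ≥ 3 mo → qualifies.
Option B: score 679 ≥ 660; DTI 34.3% ≤ 36%; LTV 88% ≤ 97%; reserves 17.4 ≥ 2 mo → qualifies.
Option C: score 679 < 680; DTI 34.3% ≤ 36%; LTV 88% ≤ 100%; reserves 17.4 ≥ 6 mo → does not qualify.
Qualifying: Option A, Option B. Lowest rate is 8.30% → Option A.

Option A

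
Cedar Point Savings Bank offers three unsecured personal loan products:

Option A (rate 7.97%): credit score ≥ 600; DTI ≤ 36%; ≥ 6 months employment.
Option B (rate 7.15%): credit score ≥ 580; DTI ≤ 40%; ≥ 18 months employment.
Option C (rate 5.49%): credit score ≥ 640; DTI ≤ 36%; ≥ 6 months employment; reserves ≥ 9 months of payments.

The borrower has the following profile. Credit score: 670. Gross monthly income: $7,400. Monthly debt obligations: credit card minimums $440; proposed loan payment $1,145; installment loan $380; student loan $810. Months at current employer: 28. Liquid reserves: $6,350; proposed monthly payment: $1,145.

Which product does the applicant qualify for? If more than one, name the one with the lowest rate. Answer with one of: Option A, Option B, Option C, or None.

Total debts = (440 + 1,145 + 380 + 810) = 2,775; DTI = 2,775/7,400 = 37.5%.
Reserves = 6,350/1,145 = 5.5 months.
Option A: score 670 ≥ 600; DTI 37.5% > 36%; employment 28 ≥ 6 mo → does not qualify.
Option B: score 670 ≥ 580; DTI 37.5% ≤ 40%; employment 28 ≥ 18 mo → qualifies.
Option C: score 670 ≥ 640; DTI 37.5% > 36%; employment 28 ≥ 6 mo; reserves 5.5 < 9 mo → does not qualify.

Option B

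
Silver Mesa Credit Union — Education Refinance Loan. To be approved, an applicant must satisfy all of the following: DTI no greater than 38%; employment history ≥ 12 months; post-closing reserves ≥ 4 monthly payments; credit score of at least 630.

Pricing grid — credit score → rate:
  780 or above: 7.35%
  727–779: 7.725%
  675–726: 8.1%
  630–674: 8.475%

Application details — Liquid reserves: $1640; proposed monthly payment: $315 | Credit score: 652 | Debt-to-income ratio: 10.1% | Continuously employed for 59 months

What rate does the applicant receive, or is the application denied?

Approved at 8.475%

Credit score 652 ≥ 630 (meets minimum)
Employment 59 ≥ 12 months
Reserves = 1,640/315 = 5.2 months ≥ 4
DTI 10.1% ≤ 38%
All requirements met. Score 652 falls in the 630–674 tier → 8.475%.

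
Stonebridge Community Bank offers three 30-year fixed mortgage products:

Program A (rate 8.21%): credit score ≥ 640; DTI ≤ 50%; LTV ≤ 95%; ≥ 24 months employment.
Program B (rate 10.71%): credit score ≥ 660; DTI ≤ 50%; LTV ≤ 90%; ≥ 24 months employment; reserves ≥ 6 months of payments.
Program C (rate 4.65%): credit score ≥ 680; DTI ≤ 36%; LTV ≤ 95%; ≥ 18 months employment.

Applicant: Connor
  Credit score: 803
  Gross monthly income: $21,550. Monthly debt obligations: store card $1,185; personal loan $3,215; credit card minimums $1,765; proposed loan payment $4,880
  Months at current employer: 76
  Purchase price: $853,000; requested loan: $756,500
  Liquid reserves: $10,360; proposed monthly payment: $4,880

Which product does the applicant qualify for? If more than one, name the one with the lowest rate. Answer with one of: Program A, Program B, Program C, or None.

Total debts = (1,185 + 3,215 + 1,765 + 4,880) = 11,045; DTI = 11,045/21,550 = 51.3%.
LTV = 756,500/853,000 = 88.7%.
Reserves = 10,360/4,880 = 2.1 months.
Program A: score 803 ≥ 640; DTI 51.3% > 50%; LTV 88.7% ≤ 95%; employment 76 ≥ 24 mo → does not qualify.
Program B: score 803 ≥ 660; DTI 51.3% > 50%; LTV 88.7% ≤ 90%; employment 76 ≥ 24 mo; reserves 2.1 < 6 mo → does not qualify.
Program C: score 803 ≥ 680; DTI 51.3% > 36%; LTV 88.7% ≤ 95%; employment 76 ≥ 18 mo → does not qualify.

None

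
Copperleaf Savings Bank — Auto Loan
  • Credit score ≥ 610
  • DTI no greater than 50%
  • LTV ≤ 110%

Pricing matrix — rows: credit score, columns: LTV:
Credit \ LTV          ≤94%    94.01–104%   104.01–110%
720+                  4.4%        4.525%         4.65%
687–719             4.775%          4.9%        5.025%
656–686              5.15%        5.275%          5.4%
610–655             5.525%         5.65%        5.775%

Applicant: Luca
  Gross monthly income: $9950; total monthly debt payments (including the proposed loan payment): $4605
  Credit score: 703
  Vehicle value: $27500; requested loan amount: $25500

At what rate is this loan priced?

4.775%

Credit score 703 ≥ 610; Debt-to-income = 4,605/9,950 = 46.3% — meets 50% limit
LTV = 25,500/27,500 = 92.7% ≤ 110%
Credit 703 → row 687–719; LTV 92.7% → column ≤94%. Grid cell → 4.775%.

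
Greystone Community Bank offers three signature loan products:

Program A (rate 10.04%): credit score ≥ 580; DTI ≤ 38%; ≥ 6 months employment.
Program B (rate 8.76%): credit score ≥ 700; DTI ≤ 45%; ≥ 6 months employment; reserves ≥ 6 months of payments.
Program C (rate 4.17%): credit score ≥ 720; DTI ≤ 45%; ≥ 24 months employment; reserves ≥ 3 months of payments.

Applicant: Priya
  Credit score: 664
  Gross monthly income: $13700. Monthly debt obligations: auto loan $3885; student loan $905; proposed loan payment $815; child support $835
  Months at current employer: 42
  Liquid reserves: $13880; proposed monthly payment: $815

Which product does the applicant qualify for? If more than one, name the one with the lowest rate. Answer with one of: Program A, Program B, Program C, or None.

Total debts = (3,885 + 905 + 815 + 835) = 6,440; DTI = 6,440/13,700 = 47%.
Reserves = 13,880/815 = 17.0 months.
Program A: score 664 ≥ 580; DTI 47% > 38%; employment 42 ≥ 6 mo → does not qualify.
Program B: score 664 < 700; DTI 47% > 45%; employment 42 ≥ 6 mo; reserves 17.0 ≥ 6 mo → does not qualify.
Program C: score 664 < 720; DTI 47% > 45%; employment 42 ≥ 24 mo; reserves 17.0 ≥ 3 mo → does not qualify.

None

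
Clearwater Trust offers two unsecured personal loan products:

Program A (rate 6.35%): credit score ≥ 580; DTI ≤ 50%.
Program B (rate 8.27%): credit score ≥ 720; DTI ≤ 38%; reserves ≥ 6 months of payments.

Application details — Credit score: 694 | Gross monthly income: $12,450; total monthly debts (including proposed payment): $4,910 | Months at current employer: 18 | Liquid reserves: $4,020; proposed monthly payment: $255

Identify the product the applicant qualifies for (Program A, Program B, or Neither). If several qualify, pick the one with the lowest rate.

Program A

DTI = 4,910/12,450 = 39.4%.
Reserves = 4,020/255 = 15.8 months.
Program A: score 694 ≥ 580; DTI 39.4% ≤ 50% → qualifies.
Program B: score 694 < 720; DTI 39.4% > 38%; reserves 15.8 ≥ 6 mo → does not qualify.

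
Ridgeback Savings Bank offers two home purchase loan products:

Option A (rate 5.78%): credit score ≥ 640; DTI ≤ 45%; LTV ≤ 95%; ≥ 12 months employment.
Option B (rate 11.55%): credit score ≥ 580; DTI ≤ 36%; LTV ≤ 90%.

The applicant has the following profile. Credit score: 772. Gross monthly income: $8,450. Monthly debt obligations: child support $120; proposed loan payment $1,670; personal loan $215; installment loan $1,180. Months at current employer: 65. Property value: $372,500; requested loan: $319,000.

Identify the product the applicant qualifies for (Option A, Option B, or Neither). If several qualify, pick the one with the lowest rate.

Option A

Total debts = (120 + 1,670 + 215 + 1,180) = 3,185; DTI = 3,185/8,450 = 37.7%.
LTV = 319,000/372,500 = 85.6%.
Option A: score 772 ≥ 640; DTI 37.7% ≤ 45%; LTV 85.6% ≤ 95%; employment 65 ≥ 12 mo → qualifies.
Option B: score 772 ≥ 580; DTI 37.7% > 36%; LTV 85.6% ≤ 90% → does not qualify.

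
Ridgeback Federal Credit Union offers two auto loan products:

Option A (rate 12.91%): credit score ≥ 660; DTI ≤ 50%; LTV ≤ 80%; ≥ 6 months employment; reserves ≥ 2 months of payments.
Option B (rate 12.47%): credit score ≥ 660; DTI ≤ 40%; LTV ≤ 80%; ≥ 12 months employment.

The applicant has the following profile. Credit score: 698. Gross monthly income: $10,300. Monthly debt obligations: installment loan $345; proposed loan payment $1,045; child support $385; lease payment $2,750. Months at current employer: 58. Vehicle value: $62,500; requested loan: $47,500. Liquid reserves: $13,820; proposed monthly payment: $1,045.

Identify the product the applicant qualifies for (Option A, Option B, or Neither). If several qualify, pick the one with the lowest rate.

Option A

Total debts = (345 + 1,045 + 385 + 2,750) = 4,525; DTI = 4,525/10,300 = 43.9%.
LTV = 47,500/62,500 = 76%.
Reserves = 13,820/1,045 = 13.2 months.
Option A: score 698 ≥ 660; DTI 43.9% ≤ 50%; LTV 76% ≤ 80%; employment 58 ≥ 6 mo; reserves 13.2 ≥ 2 mo → qualifies.
Option B: score 698 ≥ 660; DTI 43.9% > 40%; LTV 76% ≤ 80%; employment 58 ≥ 12 mo → does not qualify.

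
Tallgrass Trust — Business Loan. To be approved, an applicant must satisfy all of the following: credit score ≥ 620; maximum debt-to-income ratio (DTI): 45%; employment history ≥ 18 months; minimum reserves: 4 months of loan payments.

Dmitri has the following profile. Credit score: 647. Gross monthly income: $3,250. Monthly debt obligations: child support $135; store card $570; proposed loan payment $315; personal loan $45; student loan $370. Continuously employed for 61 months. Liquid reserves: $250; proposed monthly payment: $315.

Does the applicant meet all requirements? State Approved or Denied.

Credit score 647 ≥ 620 (meets)
Total monthly debts = (135 + 570 + 315 + 45 + 370) = 1,435. DTI = 1,435/3,250 = 44.2% ≤ 45%
Employment 61 ≥ 18 months
Reserves: 250 ÷ 315 = 0.8 months (below 4-month minimum)
Fails on reserves.

Denied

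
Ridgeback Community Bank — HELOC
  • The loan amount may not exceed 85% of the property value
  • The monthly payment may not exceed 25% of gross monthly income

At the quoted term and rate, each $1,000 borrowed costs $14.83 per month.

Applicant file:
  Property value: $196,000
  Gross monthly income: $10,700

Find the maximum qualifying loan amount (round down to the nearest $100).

$166,600

Payment cap: 25% × $10,700 = $2,675/month.
At $14.83 per $1,000, that supports 2,675/14.83 × 1,000 ≈ $180,377 → $180,300.
LTV cap: 85% × $196,000 = $166,600 → $166,600.
Binding constraint: loan-to-value.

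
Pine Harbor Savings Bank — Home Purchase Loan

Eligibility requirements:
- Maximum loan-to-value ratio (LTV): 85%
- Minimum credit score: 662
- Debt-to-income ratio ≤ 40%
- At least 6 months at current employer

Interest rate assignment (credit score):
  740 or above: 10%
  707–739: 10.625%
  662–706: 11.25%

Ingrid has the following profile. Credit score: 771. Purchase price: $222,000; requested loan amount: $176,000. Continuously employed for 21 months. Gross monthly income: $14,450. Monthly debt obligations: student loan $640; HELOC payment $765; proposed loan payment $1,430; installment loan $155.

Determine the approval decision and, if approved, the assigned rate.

Credit score 771 ≥ 662 (meets minimum)
LTV = 176,000/222,000 = 79.3% ≤ 85%
Total monthly debts = (640 + 765 + 1,430 + 155) = 2,990. DTI = 2,990/14,450 = 20.7% ≤ 40%
Employment 21 ≥ 6 months
All requirements met. Score 771 falls in the 740 or above tier → 10%.

Approved at 10%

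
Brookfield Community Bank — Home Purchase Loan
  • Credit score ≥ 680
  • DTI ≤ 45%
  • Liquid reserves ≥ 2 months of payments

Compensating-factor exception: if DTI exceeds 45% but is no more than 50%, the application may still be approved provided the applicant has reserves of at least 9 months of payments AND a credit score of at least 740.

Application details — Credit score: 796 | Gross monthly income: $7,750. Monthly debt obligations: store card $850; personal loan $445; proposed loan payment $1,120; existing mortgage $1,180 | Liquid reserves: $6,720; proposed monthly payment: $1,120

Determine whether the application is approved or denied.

Credit score 796 ≥ 680 (meets base)
Total debts = (850 + 445 + 1,120 + 1,180) = 3,595. DTI: 3,595 ÷ 7,750 = 46.4%, over the 45% base limit.
Reserves = 6,720/1,120 = 6.0 months ≥ 2
DTI 46.4% is within the 45%–50% exception band; checking compensating factors.
Override check — reserves: 6.0 mo (short of 9); score: 796 (ok).
Override conditions not both satisfied; exception does not apply.

Denied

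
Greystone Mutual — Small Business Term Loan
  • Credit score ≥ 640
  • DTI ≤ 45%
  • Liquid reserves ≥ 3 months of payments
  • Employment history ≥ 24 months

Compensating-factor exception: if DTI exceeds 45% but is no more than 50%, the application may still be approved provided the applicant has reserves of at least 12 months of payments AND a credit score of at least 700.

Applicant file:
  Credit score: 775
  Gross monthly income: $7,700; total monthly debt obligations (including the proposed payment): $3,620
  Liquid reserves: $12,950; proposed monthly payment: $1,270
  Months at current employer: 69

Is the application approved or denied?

Denied

Credit score 775 ≥ 640 (meets base)
DTI: 3,620 ÷ 7,700 = 47%, over the 45% base limit.
Reserves: 12,950 ÷ 1,270 = 10.2 months (meets 3-month minimum)
Employment 69 ≥ 24 months
47% falls in the override range (45%–50%), so the compensating-factor test applies.
Override check — reserves: 10.2 mo (short of 12); score: 775 (ok).
Compensating-factor requirement not fully met.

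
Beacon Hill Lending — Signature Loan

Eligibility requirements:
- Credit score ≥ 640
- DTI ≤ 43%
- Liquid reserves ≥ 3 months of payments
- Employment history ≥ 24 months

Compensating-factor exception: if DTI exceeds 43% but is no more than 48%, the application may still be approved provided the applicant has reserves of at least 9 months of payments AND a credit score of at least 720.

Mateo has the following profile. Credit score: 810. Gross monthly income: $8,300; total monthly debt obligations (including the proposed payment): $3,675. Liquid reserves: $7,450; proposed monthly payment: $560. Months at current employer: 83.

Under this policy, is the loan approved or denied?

Credit score 810 ≥ 640 (meets base)
DTI: 3,675 ÷ 8,300 = 44.3%, over the 43% base limit.
Reserves = 7,450/560 = 13.3 months ≥ 3
Employment 83 ≥ 24 months
44.3% falls in the override range (43%–48%), so the compensating-factor test applies.
Override check — reserves: 13.3 mo (ok); score: 810 (ok).
Both compensating conditions met → exception applies.

Approved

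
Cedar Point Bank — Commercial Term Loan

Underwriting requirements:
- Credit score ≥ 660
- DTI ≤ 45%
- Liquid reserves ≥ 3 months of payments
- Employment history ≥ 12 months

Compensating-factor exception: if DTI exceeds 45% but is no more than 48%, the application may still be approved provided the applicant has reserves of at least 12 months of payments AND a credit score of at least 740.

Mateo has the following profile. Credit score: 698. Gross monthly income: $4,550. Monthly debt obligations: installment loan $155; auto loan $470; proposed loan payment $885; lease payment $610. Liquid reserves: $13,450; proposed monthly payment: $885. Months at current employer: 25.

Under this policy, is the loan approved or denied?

Denied

Credit score 698 ≥ 660 (meets base)
Total debts = (155 + 470 + 885 + 610) = 2,120. DTI = 2,120/4,550 = 46.6% > 45% — standard DTI limit exceeded.
Reserves = 13,450/885 = 15.2 months ≥ 3
Employment 25 ≥ 12 months
46.6% falls in the override range (45%–48%), so the compensating-factor test applies.
Override check — reserves: 15.2 mo (ok); score: 698 (below 740).
Override conditions not both satisfied; exception does not apply.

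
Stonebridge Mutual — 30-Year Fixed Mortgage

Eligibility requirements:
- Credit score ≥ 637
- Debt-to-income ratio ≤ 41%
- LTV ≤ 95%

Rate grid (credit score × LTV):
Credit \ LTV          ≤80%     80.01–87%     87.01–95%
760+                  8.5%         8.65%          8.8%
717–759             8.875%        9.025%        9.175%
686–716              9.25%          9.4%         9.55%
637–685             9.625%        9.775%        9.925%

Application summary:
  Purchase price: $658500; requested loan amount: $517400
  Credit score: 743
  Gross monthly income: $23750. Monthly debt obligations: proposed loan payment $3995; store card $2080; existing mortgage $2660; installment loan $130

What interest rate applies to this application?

8.875%

Credit score 743 ≥ 637; Total monthly debts = (3,995 + 2,080 + 2,660 + 130) = 8,865. DTI = 8,865/23,750 = 37.3% ≤ 41%
Loan-to-value = 517,400/658,500 = 78.6% — pass (95% max)
Credit 743 → row 717–759; LTV 78.6% → column ≤80%. Grid cell → 8.875%.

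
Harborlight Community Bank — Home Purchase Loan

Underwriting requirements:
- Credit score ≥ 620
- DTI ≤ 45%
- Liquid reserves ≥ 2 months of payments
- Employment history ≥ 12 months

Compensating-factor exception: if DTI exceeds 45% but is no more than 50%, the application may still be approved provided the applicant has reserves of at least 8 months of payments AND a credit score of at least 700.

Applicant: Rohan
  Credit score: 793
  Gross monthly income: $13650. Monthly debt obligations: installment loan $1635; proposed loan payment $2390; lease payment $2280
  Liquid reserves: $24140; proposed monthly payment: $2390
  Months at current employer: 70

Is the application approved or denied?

Credit score 793 ≥ 620 (meets base)
Total debts = (1,635 + 2,390 + 2,280) = 6,305. DTI: 6,305 ÷ 13,650 = 46.2%, over the 45% base limit.
Reserves = 24,140/2,390 = 10.1 months ≥ 2
Employment 70 ≥ 12 months
DTI 46.2% is within the 45%–50% exception band; checking compensating factors.
Reserves 10.1 ≥ 8 months; credit score 793 ≥ 700.
Both compensating conditions met → exception applies.

Approved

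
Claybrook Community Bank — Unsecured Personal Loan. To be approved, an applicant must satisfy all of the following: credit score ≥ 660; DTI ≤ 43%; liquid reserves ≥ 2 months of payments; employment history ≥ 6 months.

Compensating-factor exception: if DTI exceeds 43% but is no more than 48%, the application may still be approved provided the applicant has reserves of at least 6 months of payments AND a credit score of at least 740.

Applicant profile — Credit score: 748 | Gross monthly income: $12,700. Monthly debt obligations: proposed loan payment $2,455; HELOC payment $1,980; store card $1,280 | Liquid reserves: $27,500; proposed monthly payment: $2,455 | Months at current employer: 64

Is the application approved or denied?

Approved

Credit score 748 ≥ 660 (meets base)
Total debts = (2,455 + 1,980 + 1,280) = 5,715. DTI: 5,715 ÷ 12,700 = 45%, over the 43% base limit.
Liquid reserves cover 27,500/2,455 = 11.2 months — ≥ 2 required
Employment 64 ≥ 6 months
45% falls in the override range (43%–48%), so the compensating-factor test applies.
Override check — reserves: 11.2 mo (ok); score: 748 (ok).
Both override conditions satisfied; DTI exception granted.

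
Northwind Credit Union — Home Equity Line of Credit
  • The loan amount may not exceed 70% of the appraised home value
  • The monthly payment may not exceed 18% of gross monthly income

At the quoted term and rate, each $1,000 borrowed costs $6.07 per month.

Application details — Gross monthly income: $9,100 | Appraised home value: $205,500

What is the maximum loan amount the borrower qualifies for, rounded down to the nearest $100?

Payment cap: 18% × $9,100 = $1,638/month.
At $6.07 per $1,000, that supports 1,638/6.07 × 1,000 ≈ $269,851 → $269,800.
LTV cap: 70% × $205,500 = $143,850 → $143,800.
Binding constraint: loan-to-value.

$143,800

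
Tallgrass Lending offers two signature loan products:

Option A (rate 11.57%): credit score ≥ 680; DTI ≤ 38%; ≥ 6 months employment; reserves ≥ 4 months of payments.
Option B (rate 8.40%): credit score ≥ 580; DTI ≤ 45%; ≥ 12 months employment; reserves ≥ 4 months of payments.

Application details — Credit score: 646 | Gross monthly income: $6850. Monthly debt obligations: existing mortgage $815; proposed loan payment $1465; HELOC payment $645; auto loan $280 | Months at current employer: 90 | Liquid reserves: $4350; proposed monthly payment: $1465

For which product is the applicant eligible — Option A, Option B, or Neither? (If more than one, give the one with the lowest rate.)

Total debts = (815 + 1,465 + 645 + 280) = 3,205; DTI = 3,205/6,850 = 46.8%.
Reserves = 4,350/1,465 = 3.0 months.
Option A: score 646 < 680; DTI 46.8% > 38%; employment 90 ≥ 6 mo; reserves 3.0 < 4 mo → does not qualify.
Option B: score 646 ≥ 580; DTI 46.8% > 45%; employment 90 ≥ 12 mo; reserves 3.0 < 4 mo → does not qualify.

Neither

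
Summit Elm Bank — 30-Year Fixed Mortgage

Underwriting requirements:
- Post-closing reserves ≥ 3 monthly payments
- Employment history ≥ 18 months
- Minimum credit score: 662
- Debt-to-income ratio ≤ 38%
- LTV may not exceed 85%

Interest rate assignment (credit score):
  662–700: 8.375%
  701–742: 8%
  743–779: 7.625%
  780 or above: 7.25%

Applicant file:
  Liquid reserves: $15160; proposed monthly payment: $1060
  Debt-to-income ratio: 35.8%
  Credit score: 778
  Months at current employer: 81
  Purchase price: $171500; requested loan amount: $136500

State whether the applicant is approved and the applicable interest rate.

Credit score 778 ≥ 662 (meets minimum)
Employment 81 ≥ 18 months
DTI 35.8% ≤ 38%
Loan-to-value = 136,500/171,500 = 79.6% — pass (85% max)
Reserves: 15,160 ÷ 1,060 = 14.3 months (meets 3-month minimum)
All requirements met. Score 778 falls in the 743–779 tier → 7.625%.

Approved at 7.625%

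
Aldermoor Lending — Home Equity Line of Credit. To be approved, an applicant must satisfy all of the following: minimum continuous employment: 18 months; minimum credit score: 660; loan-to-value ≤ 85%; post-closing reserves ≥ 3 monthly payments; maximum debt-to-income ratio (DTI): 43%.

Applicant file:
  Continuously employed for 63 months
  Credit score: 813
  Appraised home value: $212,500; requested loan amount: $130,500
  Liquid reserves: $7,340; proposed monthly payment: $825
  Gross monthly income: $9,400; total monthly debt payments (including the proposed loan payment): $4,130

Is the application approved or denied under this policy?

Employment 63 ≥ 18 months
Credit score 813 ≥ 660 (meets)
LTV: 130,500 ÷ 212,500 = 61.4%, within 85% cap
Liquid reserves cover 7,340/825 = 8.9 months — ≥ 3 required
DTI = 4,130/9,400 = 43.9% > 43%
Fails on DTI.

Denied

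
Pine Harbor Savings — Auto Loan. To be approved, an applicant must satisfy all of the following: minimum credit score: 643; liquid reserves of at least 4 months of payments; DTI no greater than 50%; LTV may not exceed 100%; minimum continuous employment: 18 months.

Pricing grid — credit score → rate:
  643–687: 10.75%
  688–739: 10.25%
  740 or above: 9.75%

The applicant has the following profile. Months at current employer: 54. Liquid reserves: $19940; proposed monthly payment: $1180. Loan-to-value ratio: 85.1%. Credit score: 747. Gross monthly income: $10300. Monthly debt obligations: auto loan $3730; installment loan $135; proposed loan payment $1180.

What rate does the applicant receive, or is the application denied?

Approved at 9.75%

Credit score 747 ≥ 643 (meets minimum)
LTV 85.1% ≤ 100%
Total monthly debts = (3,730 + 135 + 1,180) = 5,045. DTI = 5,045/10,300 = 49% ≤ 50%
Employment 54 ≥ 18 months
Reserves: 19,940 ÷ 1,180 = 16.9 months (meets 4-month minimum)
All requirements met. Score 747 falls in the 740 or above tier → 9.75%.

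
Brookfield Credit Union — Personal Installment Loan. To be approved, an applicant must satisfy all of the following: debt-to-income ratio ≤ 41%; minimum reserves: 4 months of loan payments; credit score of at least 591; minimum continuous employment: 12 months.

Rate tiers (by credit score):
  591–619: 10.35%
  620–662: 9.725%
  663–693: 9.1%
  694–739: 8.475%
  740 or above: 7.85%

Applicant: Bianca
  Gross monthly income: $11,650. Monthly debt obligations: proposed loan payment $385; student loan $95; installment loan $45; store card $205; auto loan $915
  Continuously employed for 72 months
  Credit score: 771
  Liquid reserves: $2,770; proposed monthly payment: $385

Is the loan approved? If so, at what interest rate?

Credit score 771 ≥ 591 (meets minimum)
Reserves: 2,770 ÷ 385 = 7.2 months (meets 4-month minimum)
Total monthly debts = (385 + 95 + 45 + 205 + 915) = 1,645. DTI = 1,645/11,650 = 14.1% ≤ 41%
Employment 72 ≥ 12 months
All requirements met. Score 771 falls in the 740 or above tier → 7.85%.

Approved at 7.85%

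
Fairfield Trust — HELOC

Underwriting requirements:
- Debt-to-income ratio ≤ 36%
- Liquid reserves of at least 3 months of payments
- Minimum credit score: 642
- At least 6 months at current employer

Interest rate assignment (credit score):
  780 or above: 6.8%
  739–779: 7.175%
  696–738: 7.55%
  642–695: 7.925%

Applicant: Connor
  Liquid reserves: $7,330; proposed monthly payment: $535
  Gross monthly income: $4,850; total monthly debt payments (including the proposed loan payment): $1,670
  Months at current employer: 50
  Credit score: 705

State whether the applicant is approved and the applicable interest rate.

Approved at 7.55%

Credit score 705 ≥ 642 (meets minimum)
DTI = 1,670/4,850 = 34.4% ≤ 36%
Reserves: 7,330 ÷ 535 = 13.7 months (meets 3-month minimum)
Employment 50 ≥ 6 months
All requirements met. Score 705 falls in the 696–738 tier → 7.55%.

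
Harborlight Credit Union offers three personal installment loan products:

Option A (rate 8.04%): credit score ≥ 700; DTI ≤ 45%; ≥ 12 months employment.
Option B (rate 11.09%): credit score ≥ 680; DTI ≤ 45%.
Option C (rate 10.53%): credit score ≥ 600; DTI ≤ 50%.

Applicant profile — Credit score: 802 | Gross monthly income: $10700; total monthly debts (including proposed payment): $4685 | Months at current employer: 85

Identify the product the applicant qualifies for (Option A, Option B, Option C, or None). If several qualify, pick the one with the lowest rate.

Option A

DTI = 4,685/10,700 = 43.8%.
Option A: score 802 ≥ 700; DTI 43.8% ≤ 45%; employment 85 ≥ 12 mo → qualifies.
Option B: score 802 ≥ 680; DTI 43.8% ≤ 45% → qualifies.
Option C: score 802 ≥ 600; DTI 43.8% ≤ 50% → qualifies.
Qualifying: Option A, Option B, Option C. Lowest rate is 8.04% → Option A.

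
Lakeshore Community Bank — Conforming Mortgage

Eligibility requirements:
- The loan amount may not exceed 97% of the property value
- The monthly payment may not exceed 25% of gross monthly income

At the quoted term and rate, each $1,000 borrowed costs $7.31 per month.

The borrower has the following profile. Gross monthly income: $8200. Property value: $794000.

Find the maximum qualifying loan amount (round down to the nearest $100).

Payment cap: 25% × $8,200 = $2,050/month.
At $7.31 per $1,000, that supports 2,050/7.31 × 1,000 ≈ $280,437 → $280,400.
LTV cap: 97% × $794,000 = $770,180 → $770,100.
Binding constraint: payment-to-income.

$280,400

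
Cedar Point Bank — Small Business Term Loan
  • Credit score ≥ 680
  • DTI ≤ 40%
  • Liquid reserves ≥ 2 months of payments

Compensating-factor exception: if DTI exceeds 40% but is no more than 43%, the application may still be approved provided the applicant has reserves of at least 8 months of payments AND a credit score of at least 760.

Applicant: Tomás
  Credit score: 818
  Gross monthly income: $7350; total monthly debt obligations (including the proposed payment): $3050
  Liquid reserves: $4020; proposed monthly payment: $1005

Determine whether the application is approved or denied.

Credit score 818 ≥ 680 (meets base)
DTI = 3,050/7,350 = 41.5% > 40% — standard DTI limit exceeded.
Liquid reserves cover 4,020/1,005 = 4.0 months — ≥ 2 required
41.5% falls in the override range (40%–43%), so the compensating-factor test applies.
Reserves 4.0 < 8 months; credit score 818 ≥ 760.
Override conditions not both satisfied; exception does not apply.

Denied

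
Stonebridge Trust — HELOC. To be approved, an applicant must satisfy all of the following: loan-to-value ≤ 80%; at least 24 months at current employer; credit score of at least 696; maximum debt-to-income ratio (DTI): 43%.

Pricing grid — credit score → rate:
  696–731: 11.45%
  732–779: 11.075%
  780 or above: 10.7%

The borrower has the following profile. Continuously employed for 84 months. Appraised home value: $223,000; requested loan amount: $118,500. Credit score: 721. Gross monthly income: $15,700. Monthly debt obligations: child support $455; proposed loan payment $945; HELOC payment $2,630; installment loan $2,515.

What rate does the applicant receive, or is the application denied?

Approved at 11.45%

Credit score 721 ≥ 696 (meets minimum)
Employment 84 ≥ 24 months
LTV: 118,500 ÷ 223,000 = 53.1%, within 80% cap
Total monthly debts = (455 + 945 + 2,630 + 2,515) = 6,545. Debt-to-income = 6,545/15,700 = 41.7% — meets 43% limit
All requirements met. Score 721 falls in the 696–731 tier → 11.45%.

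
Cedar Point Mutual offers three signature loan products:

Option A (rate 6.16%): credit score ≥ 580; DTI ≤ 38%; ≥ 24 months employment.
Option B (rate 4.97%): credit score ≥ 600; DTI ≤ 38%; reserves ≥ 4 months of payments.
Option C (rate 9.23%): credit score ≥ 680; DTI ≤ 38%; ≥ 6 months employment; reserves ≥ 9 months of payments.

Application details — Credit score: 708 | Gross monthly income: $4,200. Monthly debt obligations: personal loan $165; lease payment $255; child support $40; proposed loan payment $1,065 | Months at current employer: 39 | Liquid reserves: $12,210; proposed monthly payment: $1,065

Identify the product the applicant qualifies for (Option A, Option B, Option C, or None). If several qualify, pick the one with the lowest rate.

Total debts = (165 + 255 + 40 + 1,065) = 1,525; DTI = 1,525/4,200 = 36.3%.
Reserves = 12,210/1,065 = 11.5 months.
Option A: score 708 ≥ 580; DTI 36.3% ≤ 38%; employment 39 ≥ 24 mo → qualifies.
Option B: score 708 ≥ 600; DTI 36.3% ≤ 38%; reserves 11.5 ≥ 4 mo → qualifies.
Option C: score 708 ≥ 680; DTI 36.3% ≤ 38%; employment 39 ≥ 6 mo; reserves 11.5 ≥ 9 mo → qualifies.
Qualifying: Option A, Option B, Option C. Lowest rate is 4.97% → Option B.

Option B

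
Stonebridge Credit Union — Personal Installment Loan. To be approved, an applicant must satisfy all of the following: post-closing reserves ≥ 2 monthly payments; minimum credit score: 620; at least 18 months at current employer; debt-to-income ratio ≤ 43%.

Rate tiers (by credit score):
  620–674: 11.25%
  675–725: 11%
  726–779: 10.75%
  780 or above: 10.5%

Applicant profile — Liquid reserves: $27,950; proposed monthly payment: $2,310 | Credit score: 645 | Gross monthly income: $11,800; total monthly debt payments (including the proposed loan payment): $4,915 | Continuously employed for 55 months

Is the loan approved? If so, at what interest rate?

Credit score 645 ≥ 620 (meets minimum)
Reserves = 27,950/2,310 = 12.1 months ≥ 2
DTI: 4,915 ÷ 11,800 = 41.7%, within the 43% cap
Employment 55 ≥ 18 months
All requirements met. Score 645 falls in the 620–674 tier → 11.25%.

Approved at 11.25%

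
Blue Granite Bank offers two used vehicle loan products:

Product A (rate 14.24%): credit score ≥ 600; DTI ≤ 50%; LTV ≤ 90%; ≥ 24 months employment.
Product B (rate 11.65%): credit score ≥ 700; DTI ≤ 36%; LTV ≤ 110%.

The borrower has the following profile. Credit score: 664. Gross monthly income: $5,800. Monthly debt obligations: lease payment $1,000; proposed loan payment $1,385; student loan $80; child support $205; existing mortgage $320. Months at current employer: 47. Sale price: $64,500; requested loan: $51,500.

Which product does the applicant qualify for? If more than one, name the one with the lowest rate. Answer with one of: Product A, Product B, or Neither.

Total debts = (1,000 + 1,385 + 80 + 205 + 320) = 2,990; DTI = 2,990/5,800 = 51.6%.
LTV = 51,500/64,500 = 79.8%.
Product A: score 664 ≥ 600; DTI 51.6% > 50%; LTV 79.8% ≤ 90%; employment 47 ≥ 24 mo → does not qualify.
Product B: score 664 < 700; DTI 51.6% > 36%; LTV 79.8% ≤ 110% → does not qualify.

Neither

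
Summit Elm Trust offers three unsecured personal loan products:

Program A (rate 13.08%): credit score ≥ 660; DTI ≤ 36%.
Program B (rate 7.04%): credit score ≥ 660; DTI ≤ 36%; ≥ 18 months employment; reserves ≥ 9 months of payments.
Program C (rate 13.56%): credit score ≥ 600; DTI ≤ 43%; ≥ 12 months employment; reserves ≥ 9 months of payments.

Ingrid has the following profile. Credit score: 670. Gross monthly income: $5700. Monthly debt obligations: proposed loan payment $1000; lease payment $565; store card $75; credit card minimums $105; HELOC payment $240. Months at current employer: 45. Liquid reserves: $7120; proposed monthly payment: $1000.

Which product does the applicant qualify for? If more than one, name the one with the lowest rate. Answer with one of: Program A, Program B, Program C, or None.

Program A

Total debts = (1,000 + 565 + 75 + 105 + 240) = 1,985; DTI = 1,985/5,700 = 34.8%.
Reserves = 7,120/1,000 = 7.1 months.
Program A: score 670 ≥ 660; DTI 34.8% ≤ 36% → qualifies.
Program B: score 670 ≥ 660; DTI 34.8% ≤ 36%; employment 45 ≥ 18 mo; reserves 7.1 < 9 mo → does not qualify.
Program C: score 670 ≥ 600; DTI 34.8% ≤ 43%; employment 45 ≥ 12 mo; reserves 7.1 < 9 mo → does not qualify.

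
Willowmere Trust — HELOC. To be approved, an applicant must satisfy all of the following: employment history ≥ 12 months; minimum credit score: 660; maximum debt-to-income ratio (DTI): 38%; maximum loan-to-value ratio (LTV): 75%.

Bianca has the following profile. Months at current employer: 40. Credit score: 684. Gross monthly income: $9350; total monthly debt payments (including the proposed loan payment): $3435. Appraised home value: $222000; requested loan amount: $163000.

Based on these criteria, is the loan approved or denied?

Approved

Employment 40 ≥ 12 months
Credit score 684 ≥ 660 (meets)
DTI: 3,435 ÷ 9,350 = 36.7%, within the 38% cap
LTV = 163,000/222,000 = 73.4% ≤ 75%
All criteria satisfied.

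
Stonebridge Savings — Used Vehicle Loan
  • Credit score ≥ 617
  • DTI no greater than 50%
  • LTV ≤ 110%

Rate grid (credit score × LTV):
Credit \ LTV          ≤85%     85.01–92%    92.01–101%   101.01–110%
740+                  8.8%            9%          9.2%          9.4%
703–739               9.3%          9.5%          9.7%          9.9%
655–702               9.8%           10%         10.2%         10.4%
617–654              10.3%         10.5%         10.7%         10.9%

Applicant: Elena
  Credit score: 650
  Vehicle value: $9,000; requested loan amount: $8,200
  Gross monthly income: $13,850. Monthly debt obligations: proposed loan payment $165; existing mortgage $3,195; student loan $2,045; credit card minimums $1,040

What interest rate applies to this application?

10.5%

Credit score 650 ≥ 617; Total monthly debts = (165 + 3,195 + 2,045 + 1,040) = 6,445. DTI: 6,445 ÷ 13,850 = 46.5%, within the 50% cap
LTV = 8,200/9,000 = 91.1% ≤ 110%
Credit 650 → row 617–654; LTV 91.1% → column 85.01–92%. Grid cell → 10.5%.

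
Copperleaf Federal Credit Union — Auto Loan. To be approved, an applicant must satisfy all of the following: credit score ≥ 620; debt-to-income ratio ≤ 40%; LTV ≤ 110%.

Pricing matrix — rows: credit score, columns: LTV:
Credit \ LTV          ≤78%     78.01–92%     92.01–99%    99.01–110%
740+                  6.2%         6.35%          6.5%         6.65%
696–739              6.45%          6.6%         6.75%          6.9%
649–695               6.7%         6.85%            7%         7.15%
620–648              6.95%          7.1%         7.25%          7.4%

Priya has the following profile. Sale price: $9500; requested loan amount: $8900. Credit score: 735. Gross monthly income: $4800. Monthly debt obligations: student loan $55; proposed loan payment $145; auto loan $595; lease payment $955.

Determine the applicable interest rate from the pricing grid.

6.75%

Credit score 735 ≥ 620; Total monthly debts = (55 + 145 + 595 + 955) = 1,750. DTI = 1,750/4,800 = 36.5% ≤ 40%
LTV = 8,900/9,500 = 93.7% ≤ 110%
Score 735 is in the 696–739 band; LTV 93.7% is in the 92.01–99% band → 6.75%.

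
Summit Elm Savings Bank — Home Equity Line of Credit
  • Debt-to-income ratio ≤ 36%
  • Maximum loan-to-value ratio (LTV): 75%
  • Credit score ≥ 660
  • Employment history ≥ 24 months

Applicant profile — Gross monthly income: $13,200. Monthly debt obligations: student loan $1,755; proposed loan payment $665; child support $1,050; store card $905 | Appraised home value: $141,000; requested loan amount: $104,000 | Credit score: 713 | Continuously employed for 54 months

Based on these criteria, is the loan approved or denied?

Total monthly debts = (1,755 + 665 + 1,050 + 905) = 4,375. DTI = 4,375/13,200 = 33.1% ≤ 36%
LTV = 104,000/141,000 = 73.8% ≤ 75%
Credit score 713 ≥ 660 (meets)
Employment 54 ≥ 24 months
All criteria satisfied.

Approved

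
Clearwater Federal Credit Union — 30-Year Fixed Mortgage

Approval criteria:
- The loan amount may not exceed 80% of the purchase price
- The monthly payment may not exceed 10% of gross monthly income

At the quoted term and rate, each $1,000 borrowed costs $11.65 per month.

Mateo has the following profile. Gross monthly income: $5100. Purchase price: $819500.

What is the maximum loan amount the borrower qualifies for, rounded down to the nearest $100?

$43,700

Payment cap: 10% × $5,100 = $510/month.
At $11.65 per $1,000, that supports 510/11.65 × 1,000 ≈ $43,776 → $43,700.
LTV cap: 80% × $819,500 = $655,600 → $655,600.
Binding constraint: payment-to-income.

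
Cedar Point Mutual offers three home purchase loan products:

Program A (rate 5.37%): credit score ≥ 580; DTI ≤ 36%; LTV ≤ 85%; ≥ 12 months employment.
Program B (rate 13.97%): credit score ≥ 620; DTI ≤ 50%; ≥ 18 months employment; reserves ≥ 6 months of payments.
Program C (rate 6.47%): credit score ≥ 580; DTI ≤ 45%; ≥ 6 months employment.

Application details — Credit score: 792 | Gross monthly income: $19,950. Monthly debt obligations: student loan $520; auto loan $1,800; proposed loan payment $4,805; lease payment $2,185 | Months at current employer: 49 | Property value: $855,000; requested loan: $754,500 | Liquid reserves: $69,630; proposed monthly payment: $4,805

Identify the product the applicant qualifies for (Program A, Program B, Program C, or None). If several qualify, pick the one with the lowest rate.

Total debts = (520 + 1,800 + 4,805 + 2,185) = 9,310; DTI = 9,310/19,950 = 46.7%.
LTV = 754,500/855,000 = 88.2%.
Reserves = 69,630/4,805 = 14.5 months.
Program A: score 792 ≥ 580; DTI 46.7% > 36%; LTV 88.2% > 85%; employment 49 ≥ 12 mo → does not qualify.
Program B: score 792 ≥ 620; DTI 46.7% ≤ 50%; employment 49 ≥ 18 mo; reserves 14.5 ≥ 6 mo → qualifies.
Program C: score 792 ≥ 580; DTI 46.7% > 45%; employment 49 ≥ 6 mo → does not qualify.

Program B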